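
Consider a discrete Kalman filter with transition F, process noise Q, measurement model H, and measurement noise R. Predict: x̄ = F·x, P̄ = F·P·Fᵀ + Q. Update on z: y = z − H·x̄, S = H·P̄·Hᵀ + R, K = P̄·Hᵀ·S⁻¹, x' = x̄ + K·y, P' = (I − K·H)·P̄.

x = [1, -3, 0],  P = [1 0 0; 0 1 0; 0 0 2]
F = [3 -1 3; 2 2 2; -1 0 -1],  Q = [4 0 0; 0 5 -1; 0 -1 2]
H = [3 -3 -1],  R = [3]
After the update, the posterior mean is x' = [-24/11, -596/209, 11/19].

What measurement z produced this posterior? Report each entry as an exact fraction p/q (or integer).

x̄ = F·x = [6, -4, -1]
P̄ = F·P·Fᵀ + Q = [32 16 -9; 16 21 -7; -9 -7 5]
S = H·P̄·Hᵀ + R = [209]
K = P̄·Hᵀ·S⁻¹ = [3/11; -8/209; -1/19]
x' − x̄ = [-90/11, 240/209, 30/19] = K·y
y = (KᵀK)⁻¹·Kᵀ·(x' − x̄) = [-30]
z = y + H·x̄ = [-30] + [31] = [1]

z = [1]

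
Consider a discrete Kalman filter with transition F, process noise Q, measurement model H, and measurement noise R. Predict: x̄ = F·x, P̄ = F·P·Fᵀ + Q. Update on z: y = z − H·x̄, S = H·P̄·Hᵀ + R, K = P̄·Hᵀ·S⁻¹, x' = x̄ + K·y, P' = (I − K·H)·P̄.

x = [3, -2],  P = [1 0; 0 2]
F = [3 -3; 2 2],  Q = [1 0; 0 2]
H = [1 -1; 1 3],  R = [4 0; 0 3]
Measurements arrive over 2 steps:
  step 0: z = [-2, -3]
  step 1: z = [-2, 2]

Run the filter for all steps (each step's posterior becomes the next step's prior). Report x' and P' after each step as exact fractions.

step 0: x' = [-936/1057, -64/151], P' = [2370/1057 -78/151; -78/151 190/453]
step 1: x' = [-3311458/11203039, 7371556/11203039], P' = [22576710/11203039 -4493070/11203039; -4493070/11203039 4142266/11203039]

step 0: x̄ = F·x = [15, 2]
step 0: P̄ = F·P·Fᵀ + Q = [28 -6; -6 14]
step 0: y = z − H·x̄ = [-15, -24]
step 0: S = H·P̄·Hᵀ + R = [58 -26; -26 121]
step 0: K = P̄·Hᵀ·S⁻¹ = [729/1057 244/1057; -106/453 112/453]
step 0: x' = x̄ + K·y = [-936/1057, -64/151]
step 0: P' = (I − K·H)·P̄ = [2370/1057 -78/151; -78/151 190/453]
step 1: x̄ = F·x = [-1464/1057, -2768/1057]
step 1: P̄ = F·P·Fᵀ + Q = [36205/1057 11560/1057; 11560/1057 26998/3171]
step 1: y = z − H·x̄ = [-3418/1057, 11882/1057]
step 1: S = H·P̄·Hᵀ + R = [78937/3171 32327/1057; 32327/1057 189730/1057]
step 1: K = P̄·Hᵀ·S⁻¹ = [6767445/11203039 3032500/11203039; -2158834/11203039 2644576/11203039]
step 1: x' = x̄ + K·y = [-3311458/11203039, 7371556/11203039]
step 1: P' = (I − K·H)·P̄ = [22576710/11203039 -4493070/11203039; -4493070/11203039 4142266/11203039]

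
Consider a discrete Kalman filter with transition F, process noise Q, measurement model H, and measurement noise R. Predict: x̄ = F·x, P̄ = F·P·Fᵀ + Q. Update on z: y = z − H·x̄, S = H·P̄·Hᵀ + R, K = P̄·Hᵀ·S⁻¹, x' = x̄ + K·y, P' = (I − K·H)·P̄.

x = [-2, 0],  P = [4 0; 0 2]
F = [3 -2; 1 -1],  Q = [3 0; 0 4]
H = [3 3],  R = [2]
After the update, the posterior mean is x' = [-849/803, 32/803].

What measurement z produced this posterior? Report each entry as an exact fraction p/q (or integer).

x̄ = F·x = [-6, -2]
P̄ = F·P·Fᵀ + Q = [47 16; 16 10]
S = H·P̄·Hᵀ + R = [803]
K = P̄·Hᵀ·S⁻¹ = [189/803; 78/803]
x' − x̄ = [3969/803, 1638/803] = K·y
y = (KᵀK)⁻¹·Kᵀ·(x' − x̄) = [21]
z = y + H·x̄ = [21] + [-24] = [-3]

z = [-3]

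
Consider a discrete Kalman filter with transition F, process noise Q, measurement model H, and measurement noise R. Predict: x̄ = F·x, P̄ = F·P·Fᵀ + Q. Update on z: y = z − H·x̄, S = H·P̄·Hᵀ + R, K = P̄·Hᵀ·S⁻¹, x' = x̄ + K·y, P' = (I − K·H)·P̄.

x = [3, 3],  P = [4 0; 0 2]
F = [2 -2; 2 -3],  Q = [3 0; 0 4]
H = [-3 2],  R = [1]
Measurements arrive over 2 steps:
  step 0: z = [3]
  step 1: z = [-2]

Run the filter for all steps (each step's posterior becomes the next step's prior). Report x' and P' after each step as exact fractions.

step 0: x' = [-15/4, -21/5], P' = [199/12 74/3; 74/3 554/15]
step 1: x' = [-3671/3310, -4337/1655], P' = [24492/1655 36913/1655; 36913/1655 56042/1655]

step 0: x̄ = F·x = [0, -3]
step 0: P̄ = F·P·Fᵀ + Q = [27 28; 28 38]
step 0: y = z − H·x̄ = [9]
step 0: S = H·P̄·Hᵀ + R = [60]
step 0: K = P̄·Hᵀ·S⁻¹ = [-5/12; -2/15]
step 0: x' = x̄ + K·y = [-15/4, -21/5]
step 0: P' = (I − K·H)·P̄ = [199/12 74/3; 74/3 554/15]
step 1: x̄ = F·x = [9/10, 51/10]
step 1: P̄ = F·P·Fᵀ + Q = [296/15 619/15; 619/15 1601/15]
step 1: y = z − H·x̄ = [-19/2]
step 1: S = H·P̄·Hᵀ + R = [331/3]
step 1: K = P̄·Hᵀ·S⁻¹ = [70/331; 269/331]
step 1: x' = x̄ + K·y = [-3671/3310, -4337/1655]
step 1: P' = (I − K·H)·P̄ = [24492/1655 36913/1655; 36913/1655 56042/1655]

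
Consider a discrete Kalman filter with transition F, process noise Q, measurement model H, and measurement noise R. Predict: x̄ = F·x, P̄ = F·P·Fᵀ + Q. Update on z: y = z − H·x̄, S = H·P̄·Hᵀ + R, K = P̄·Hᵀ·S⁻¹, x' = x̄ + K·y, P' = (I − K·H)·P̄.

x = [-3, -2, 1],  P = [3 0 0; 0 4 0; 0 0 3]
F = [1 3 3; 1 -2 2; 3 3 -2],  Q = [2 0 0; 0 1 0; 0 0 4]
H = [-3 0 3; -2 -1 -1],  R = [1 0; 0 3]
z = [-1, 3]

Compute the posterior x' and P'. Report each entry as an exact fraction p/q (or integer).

x̄ = F·x = [-6, 3, -17]
P̄ = F·P·Fᵀ + Q = [68 -3 27; -3 32 -27; 27 -27 79]
y = z − H·x̄ = [32, -23]
S = H·P̄·Hᵀ + R = [838 162; 162 428]
K = P̄·Hᵀ·S⁻¹ = [-6681/83105 -57077/166210; -15489/166210 6251/166210; 4197/16621 -5705/16621]
x' = x̄ + K·y = [-112073/166210, -140791/166210, -17038/16621]
P' = (I − K·H)·P̄ = [263217/83105 -1403617/166210 52198/16621; -1403617/166210 4197261/166210 -140878/16621; 52198/16621 -140878/16621 53597/16621]

x' = [-112073/166210, -140791/166210, -17038/16621]
P' = [263217/83105 -1403617/166210 52198/16621; -1403617/166210 4197261/166210 -140878/16621; 52198/16621 -140878/16621 53597/16621]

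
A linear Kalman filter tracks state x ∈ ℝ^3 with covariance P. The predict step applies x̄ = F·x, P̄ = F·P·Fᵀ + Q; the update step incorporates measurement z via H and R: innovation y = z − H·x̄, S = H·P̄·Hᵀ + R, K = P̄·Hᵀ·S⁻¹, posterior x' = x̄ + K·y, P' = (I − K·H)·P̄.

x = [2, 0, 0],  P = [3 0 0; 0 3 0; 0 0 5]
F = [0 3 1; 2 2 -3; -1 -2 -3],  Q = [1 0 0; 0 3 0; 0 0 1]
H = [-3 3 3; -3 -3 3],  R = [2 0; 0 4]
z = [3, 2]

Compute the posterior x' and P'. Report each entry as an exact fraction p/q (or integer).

x̄ = F·x = [0, 4, -2]
P̄ = F·P·Fᵀ + Q = [33 3 -33; 3 72 27; -33 27 61]
y = z − H·x̄ = [-3, 20]
S = H·P̄·Hᵀ + R = [2522 792; 792 1660]
K = P̄·Hᵀ·S⁻¹ = [-37449/889814 -186183/1779628; 74016/444907 -73908/444907; 110847/889814 109713/1779628]
x' = x̄ + K·y = [-1749483/889814, 79420/444907, -1015039/889814]
P' = (I − K·H)·P̄ = [6032121/1779628 24789/444907 5883033/1779628; 24789/444907 73944/444907 189/444907; 5883033/1779628 189/444907 6030073/1779628]

x' = [-1749483/889814, 79420/444907, -1015039/889814]
P' = [6032121/1779628 24789/444907 5883033/1779628; 24789/444907 73944/444907 189/444907; 5883033/1779628 189/444907 6030073/1779628]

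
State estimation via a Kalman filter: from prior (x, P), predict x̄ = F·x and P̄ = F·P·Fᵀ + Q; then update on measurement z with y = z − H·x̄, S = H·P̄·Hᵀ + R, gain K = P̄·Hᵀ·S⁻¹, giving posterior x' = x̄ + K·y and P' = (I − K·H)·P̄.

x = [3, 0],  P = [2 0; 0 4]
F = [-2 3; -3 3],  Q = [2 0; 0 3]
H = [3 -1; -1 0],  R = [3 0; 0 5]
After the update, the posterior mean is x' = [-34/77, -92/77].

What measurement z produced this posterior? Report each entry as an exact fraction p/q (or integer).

x̄ = F·x = [-6, -9]
P̄ = F·P·Fᵀ + Q = [46 48; 48 57]
S = H·P̄·Hᵀ + R = [186 -90; -90 51]
K = P̄·Hᵀ·S⁻¹ = [25/77 -76/231; 13/154 -61/77]
x' − x̄ = [428/77, 601/77] = K·y
y = (KᵀK)⁻¹·Kᵀ·(x' − x̄) = [8, -9]
z = y + H·x̄ = [8, -9] + [-9, 6] = [-1, -3]

z = [-1, -3]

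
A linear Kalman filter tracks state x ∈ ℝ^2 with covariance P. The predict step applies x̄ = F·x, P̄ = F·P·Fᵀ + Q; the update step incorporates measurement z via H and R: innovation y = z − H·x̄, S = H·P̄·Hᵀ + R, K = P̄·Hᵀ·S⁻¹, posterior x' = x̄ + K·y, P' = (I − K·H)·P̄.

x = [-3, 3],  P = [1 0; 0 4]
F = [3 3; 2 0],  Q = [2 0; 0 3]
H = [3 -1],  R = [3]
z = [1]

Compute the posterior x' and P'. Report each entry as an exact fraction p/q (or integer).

x̄ = F·x = [0, -6]
P̄ = F·P·Fᵀ + Q = [47 6; 6 7]
y = z − H·x̄ = [-5]
S = H·P̄·Hᵀ + R = [397]
K = P̄·Hᵀ·S⁻¹ = [135/397; 11/397]
x' = x̄ + K·y = [-675/397, -2437/397]
P' = (I − K·H)·P̄ = [434/397 897/397; 897/397 2658/397]

x' = [-675/397, -2437/397]
P' = [434/397 897/397; 897/397 2658/397]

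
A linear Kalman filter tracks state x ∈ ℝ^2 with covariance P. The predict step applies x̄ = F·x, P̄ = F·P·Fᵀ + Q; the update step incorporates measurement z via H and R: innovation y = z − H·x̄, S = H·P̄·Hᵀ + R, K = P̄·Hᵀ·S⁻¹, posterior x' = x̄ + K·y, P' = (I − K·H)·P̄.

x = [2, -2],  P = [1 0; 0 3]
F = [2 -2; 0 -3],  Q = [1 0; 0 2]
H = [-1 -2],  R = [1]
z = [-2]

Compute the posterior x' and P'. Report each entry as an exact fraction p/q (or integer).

x' = [347/103, -66/103]
P' = [693/206 -160/103; -160/103 99/103]

x̄ = F·x = [8, 6]
P̄ = F·P·Fᵀ + Q = [17 18; 18 29]
y = z − H·x̄ = [18]
S = H·P̄·Hᵀ + R = [206]
K = P̄·Hᵀ·S⁻¹ = [-53/206; -38/103]
x' = x̄ + K·y = [347/103, -66/103]
P' = (I − K·H)·P̄ = [693/206 -160/103; -160/103 99/103]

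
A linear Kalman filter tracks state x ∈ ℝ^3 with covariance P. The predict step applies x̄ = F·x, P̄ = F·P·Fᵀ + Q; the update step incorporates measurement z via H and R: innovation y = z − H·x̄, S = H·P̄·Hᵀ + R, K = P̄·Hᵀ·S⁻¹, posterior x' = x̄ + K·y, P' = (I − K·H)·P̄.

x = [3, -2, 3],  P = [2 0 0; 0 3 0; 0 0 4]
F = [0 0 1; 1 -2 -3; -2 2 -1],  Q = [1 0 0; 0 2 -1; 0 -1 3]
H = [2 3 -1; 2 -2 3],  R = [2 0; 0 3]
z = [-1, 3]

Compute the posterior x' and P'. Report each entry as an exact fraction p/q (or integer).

x̄ = F·x = [3, -2, -13]
P̄ = F·P·Fᵀ + Q = [5 -12 -4; -12 52 -5; -4 -5 27]
y = z − H·x̄ = [-14, 32]
S = H·P̄·Hᵀ + R = [419 -468; -468 582]
K = P̄·Hᵀ·S⁻¹ = [-418/4139 -539/12417; 2135/4139 4199/24834; 1624/4139 11377/24834]
x' = x̄ + K·y = [37559/12417, -47320/12417, -47597/12417]
P' = (I − K·H)·P̄ = [46355/12417 -54283/12417 -67631/12417; -54283/12417 136855/24834 167813/24834; -67631/12417 167813/24834 213427/24834]

x' = [37559/12417, -47320/12417, -47597/12417]
P' = [46355/12417 -54283/12417 -67631/12417; -54283/12417 136855/24834 167813/24834; -67631/12417 167813/24834 213427/24834]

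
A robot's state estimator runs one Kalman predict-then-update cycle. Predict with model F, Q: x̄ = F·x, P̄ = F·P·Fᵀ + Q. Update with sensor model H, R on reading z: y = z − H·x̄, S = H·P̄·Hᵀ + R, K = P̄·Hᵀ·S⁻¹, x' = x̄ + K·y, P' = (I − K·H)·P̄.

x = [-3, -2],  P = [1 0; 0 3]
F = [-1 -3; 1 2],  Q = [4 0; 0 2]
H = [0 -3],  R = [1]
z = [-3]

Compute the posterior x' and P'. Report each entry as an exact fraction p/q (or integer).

x' = [-18/17, 16/17]
P' = [1103/136 -19/136; -19/136 15/136]

x̄ = F·x = [9, -7]
P̄ = F·P·Fᵀ + Q = [32 -19; -19 15]
y = z − H·x̄ = [-24]
S = H·P̄·Hᵀ + R = [136]
K = P̄·Hᵀ·S⁻¹ = [57/136; -45/136]
x' = x̄ + K·y = [-18/17, 16/17]
P' = (I − K·H)·P̄ = [1103/136 -19/136; -19/136 15/136]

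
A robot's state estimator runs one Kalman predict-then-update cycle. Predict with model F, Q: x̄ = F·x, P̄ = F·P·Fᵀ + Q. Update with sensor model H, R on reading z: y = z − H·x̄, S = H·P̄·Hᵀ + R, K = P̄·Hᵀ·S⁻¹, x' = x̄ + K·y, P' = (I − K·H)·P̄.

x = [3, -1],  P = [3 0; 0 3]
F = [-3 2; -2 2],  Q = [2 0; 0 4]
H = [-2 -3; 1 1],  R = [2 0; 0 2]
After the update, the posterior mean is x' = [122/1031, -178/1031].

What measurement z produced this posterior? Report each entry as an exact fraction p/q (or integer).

z = [1, 2]

x̄ = F·x = [-11, -8]
P̄ = F·P·Fᵀ + Q = [41 30; 30 28]
S = H·P̄·Hᵀ + R = [778 -316; -316 131]
K = P̄·Hᵀ·S⁻¹ = [-48/1031 443/1031; -268/1031 -190/1031]
x' − x̄ = [11463/1031, 8070/1031] = K·y
y = (KᵀK)⁻¹·Kᵀ·(x' − x̄) = [-45, 21]
z = y + H·x̄ = [-45, 21] + [46, -19] = [1, 2]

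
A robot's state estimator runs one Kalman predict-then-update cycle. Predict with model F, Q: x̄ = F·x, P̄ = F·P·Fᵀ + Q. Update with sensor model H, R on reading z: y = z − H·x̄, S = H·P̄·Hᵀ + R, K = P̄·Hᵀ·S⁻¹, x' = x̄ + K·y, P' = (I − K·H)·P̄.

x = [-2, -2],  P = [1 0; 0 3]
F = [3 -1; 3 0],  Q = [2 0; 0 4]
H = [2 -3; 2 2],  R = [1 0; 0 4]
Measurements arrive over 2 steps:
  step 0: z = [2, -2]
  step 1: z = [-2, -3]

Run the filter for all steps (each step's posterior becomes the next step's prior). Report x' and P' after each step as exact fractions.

step 0: x̄ = F·x = [-4, -6]
step 0: P̄ = F·P·Fᵀ + Q = [14 9; 9 13]
step 0: y = z − H·x̄ = [-8, 18]
step 0: S = H·P̄·Hᵀ + R = [66 -40; -40 184]
step 0: K = P̄·Hᵀ·S⁻¹ = [253/1318 769/2636; -263/1318 129/659]
step 0: x' = x̄ + K·y = [-375/1318, -580/659]
step 0: P' = (I − K·H)·P̄ = [256/659 257/1318; 257/1318 259/1318]
step 1: x̄ = F·x = [35/1318, -1125/1318]
step 1: P̄ = F·P·Fᵀ + Q = [5961/1318 3837/1318; 3837/1318 4940/659]
step 1: y = z − H·x̄ = [-6081/1318, -887/659]
step 1: S = H·P̄·Hᵀ + R = [34019/659 -21555/659; -21555/659 49666/659]
step 1: K = P̄·Hᵀ·S⁻¹ = [335967/1858831 1025031/3717662; -379077/1858831 348862/1858831]
step 1: x' = x̄ + K·y = [-257713/218686, -18071/109343]
step 1: P' = (I − K·H)·P̄ = [682212/1858831 342819/1858831; 342819/1858831 354905/1858831]

step 0: x' = [-375/1318, -580/659], P' = [256/659 257/1318; 257/1318 259/1318]
step 1: x' = [-257713/218686, -18071/109343], P' = [682212/1858831 342819/1858831; 342819/1858831 354905/1858831]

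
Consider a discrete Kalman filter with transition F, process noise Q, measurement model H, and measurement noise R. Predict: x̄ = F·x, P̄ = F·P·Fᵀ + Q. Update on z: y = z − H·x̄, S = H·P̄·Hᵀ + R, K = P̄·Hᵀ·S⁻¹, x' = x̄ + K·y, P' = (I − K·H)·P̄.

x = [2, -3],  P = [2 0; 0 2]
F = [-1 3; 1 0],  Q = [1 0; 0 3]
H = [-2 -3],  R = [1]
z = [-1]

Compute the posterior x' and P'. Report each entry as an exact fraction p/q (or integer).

x' = [-277/53, 399/106]
P' = [465/53 -304/53; -304/53 409/106]

x̄ = F·x = [-11, 2]
P̄ = F·P·Fᵀ + Q = [21 -2; -2 5]
y = z − H·x̄ = [-17]
S = H·P̄·Hᵀ + R = [106]
K = P̄·Hᵀ·S⁻¹ = [-18/53; -11/106]
x' = x̄ + K·y = [-277/53, 399/106]
P' = (I − K·H)·P̄ = [465/53 -304/53; -304/53 409/106]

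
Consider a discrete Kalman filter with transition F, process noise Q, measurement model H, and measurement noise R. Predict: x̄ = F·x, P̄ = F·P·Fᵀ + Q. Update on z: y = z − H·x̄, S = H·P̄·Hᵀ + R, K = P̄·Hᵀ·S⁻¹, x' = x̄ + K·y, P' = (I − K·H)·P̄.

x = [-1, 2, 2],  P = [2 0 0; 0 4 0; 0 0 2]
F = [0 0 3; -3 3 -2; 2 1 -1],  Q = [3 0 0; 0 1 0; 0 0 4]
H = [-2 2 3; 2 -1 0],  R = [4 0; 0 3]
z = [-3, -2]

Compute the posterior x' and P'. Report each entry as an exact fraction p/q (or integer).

x' = [491/154, 7339/924, -5669/1386]
P' = [933/154 3425/308 -1537/462; 3425/308 42601/1848 -21677/2772; -1537/462 -21677/2772 14017/4158]

x̄ = F·x = [6, 5, -2]
P̄ = F·P·Fᵀ + Q = [21 -12 -6; -12 63 4; -6 4 18]
y = z − H·x̄ = [5, -9]
S = H·P̄·Hᵀ + R = [718 -330; -330 198]
K = P̄·Hᵀ·S⁻¹ = [1/28 307/924; 17/168 -1501/5544; 71/252 3233/8316]
x' = x̄ + K·y = [491/154, 7339/924, -5669/1386]
P' = (I − K·H)·P̄ = [933/154 3425/308 -1537/462; 3425/308 42601/1848 -21677/2772; -1537/462 -21677/2772 14017/4158]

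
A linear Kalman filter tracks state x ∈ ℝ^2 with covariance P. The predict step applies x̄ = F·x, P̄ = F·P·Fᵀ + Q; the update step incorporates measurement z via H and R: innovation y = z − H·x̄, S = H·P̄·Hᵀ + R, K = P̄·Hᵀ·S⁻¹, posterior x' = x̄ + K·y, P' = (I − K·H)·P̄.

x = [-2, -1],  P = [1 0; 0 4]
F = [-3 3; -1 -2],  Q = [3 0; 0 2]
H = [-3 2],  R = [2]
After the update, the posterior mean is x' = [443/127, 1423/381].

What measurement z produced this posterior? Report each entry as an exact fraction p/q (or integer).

x̄ = F·x = [3, 4]
P̄ = F·P·Fᵀ + Q = [48 -21; -21 19]
S = H·P̄·Hᵀ + R = [762]
K = P̄·Hᵀ·S⁻¹ = [-31/127; 101/762]
x' − x̄ = [62/127, -101/381] = K·y
y = (KᵀK)⁻¹·Kᵀ·(x' − x̄) = [-2]
z = y + H·x̄ = [-2] + [-1] = [-3]

z = [-3]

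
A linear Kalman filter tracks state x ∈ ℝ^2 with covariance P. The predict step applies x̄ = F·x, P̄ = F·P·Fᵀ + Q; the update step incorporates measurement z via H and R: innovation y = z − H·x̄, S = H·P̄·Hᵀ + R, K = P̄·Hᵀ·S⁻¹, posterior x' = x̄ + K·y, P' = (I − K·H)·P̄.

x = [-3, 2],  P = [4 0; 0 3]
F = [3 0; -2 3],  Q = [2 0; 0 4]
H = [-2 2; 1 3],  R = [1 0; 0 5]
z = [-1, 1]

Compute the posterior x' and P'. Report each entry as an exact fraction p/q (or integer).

x̄ = F·x = [-9, 12]
P̄ = F·P·Fᵀ + Q = [38 -24; -24 47]
y = z − H·x̄ = [-43, -26]
S = H·P̄·Hᵀ + R = [533 302; 302 322]
K = P̄·Hᵀ·S⁻¹ = [-14830/40211 9663/40211; 5195/40211 19477/80422]
x' = x̄ + K·y = [24553/40211, 5946/40211]
P' = (I − K·H)·P̄ = [17640/40211 10225/40211; 10225/40211 25645/80422]

x' = [24553/40211, 5946/40211]
P' = [17640/40211 10225/40211; 10225/40211 25645/80422]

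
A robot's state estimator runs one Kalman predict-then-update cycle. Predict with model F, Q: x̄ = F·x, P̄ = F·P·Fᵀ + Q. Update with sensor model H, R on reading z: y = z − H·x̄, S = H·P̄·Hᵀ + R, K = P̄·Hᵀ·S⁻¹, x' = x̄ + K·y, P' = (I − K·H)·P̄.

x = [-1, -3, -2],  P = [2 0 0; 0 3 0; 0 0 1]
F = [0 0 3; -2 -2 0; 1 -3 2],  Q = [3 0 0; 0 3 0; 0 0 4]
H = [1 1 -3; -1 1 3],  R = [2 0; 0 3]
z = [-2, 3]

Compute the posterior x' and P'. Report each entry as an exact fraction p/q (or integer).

x' = [-69570/11477, 9948/11477, -13298/11477]
P' = [135978/11477 -561/11477 45405/11477; -561/11477 26853/22954 1491/22954; 45405/11477 1491/22954 33497/22954]

x̄ = F·x = [-6, 8, 4]
P̄ = F·P·Fᵀ + Q = [12 0 6; 0 23 14; 6 14 37]
y = z − H·x̄ = [8, -23]
S = H·P̄·Hᵀ + R = [250 -286; -286 419]
K = P̄·Hᵀ·S⁻¹ = [-399/11477 -108/11477; 10629/22954 5408/11477; -4095/22954 1862/11477]
x' = x̄ + K·y = [-69570/11477, 9948/11477, -13298/11477]
P' = (I − K·H)·P̄ = [135978/11477 -561/11477 45405/11477; -561/11477 26853/22954 1491/22954; 45405/11477 1491/22954 33497/22954]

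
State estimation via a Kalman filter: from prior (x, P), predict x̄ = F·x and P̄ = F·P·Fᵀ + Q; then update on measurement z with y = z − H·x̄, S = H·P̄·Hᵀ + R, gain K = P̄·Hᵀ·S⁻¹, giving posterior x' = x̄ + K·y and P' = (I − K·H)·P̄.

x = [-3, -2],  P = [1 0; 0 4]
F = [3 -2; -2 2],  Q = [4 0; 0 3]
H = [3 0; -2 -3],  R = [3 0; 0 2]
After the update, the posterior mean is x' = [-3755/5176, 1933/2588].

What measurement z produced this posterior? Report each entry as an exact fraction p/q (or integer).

x̄ = F·x = [-5, 2]
P̄ = F·P·Fᵀ + Q = [29 -22; -22 23]
S = H·P̄·Hᵀ + R = [264 24; 24 61]
K = P̄·Hᵀ·S⁻¹ = [1705/5176 1/647; -571/2588 -209/647]
x' − x̄ = [22125/5176, -3243/2588] = K·y
y = (KᵀK)⁻¹·Kᵀ·(x' − x̄) = [13, -5]
z = y + H·x̄ = [13, -5] + [-15, 4] = [-2, -1]

z = [-2, -1]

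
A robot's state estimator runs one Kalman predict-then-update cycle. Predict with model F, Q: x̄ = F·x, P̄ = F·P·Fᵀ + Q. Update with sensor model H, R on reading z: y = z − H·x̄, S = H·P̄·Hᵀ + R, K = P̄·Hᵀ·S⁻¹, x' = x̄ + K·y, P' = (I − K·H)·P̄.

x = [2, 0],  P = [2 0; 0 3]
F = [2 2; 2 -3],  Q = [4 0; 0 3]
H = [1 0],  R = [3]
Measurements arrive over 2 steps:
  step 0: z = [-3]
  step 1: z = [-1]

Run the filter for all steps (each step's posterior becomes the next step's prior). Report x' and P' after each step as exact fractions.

step 0: x' = [-20/9, 178/27], P' = [8/3 -10/9; -10/9 926/27]
step 1: x' = [-3152/3941, -6390/563], P' = [11580/3941 -2232/563; -2232/563 45471/563]

step 0: x̄ = F·x = [4, 4]
step 0: P̄ = F·P·Fᵀ + Q = [24 -10; -10 38]
step 0: y = z − H·x̄ = [-7]
step 0: S = H·P̄·Hᵀ + R = [27]
step 0: K = P̄·Hᵀ·S⁻¹ = [8/9; -10/27]
step 0: x' = x̄ + K·y = [-20/9, 178/27]
step 0: P' = (I − K·H)·P̄ = [8/3 -10/9; -10/9 926/27]
step 1: x̄ = F·x = [236/27, -218/9]
step 1: P̄ = F·P·Fᵀ + Q = [3860/27 -1736/9; -1736/9 1007/3]
step 1: y = z − H·x̄ = [-263/27]
step 1: S = H·P̄·Hᵀ + R = [3941/27]
step 1: K = P̄·Hᵀ·S⁻¹ = [3860/3941; -744/563]
step 1: x' = x̄ + K·y = [-3152/3941, -6390/563]
step 1: P' = (I − K·H)·P̄ = [11580/3941 -2232/563; -2232/563 45471/563]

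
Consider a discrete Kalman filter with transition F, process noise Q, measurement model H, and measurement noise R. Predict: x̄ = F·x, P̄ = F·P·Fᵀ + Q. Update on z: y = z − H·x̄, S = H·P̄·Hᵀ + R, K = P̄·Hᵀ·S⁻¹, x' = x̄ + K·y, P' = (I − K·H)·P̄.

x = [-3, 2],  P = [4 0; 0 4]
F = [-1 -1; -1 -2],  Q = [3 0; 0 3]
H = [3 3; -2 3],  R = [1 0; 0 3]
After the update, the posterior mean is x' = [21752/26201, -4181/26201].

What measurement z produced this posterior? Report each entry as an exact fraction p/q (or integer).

z = [2, -2]

x̄ = F·x = [1, -1]
P̄ = F·P·Fᵀ + Q = [11 12; 12 23]
S = H·P̄·Hᵀ + R = [523 177; 177 110]
K = P̄·Hᵀ·S⁻¹ = [5112/26201 -4891/26201; 3585/26201 4950/26201]
x' − x̄ = [-4449/26201, 22020/26201] = K·y
y = (KᵀK)⁻¹·Kᵀ·(x' − x̄) = [2, 3]
z = y + H·x̄ = [2, 3] + [0, -5] = [2, -2]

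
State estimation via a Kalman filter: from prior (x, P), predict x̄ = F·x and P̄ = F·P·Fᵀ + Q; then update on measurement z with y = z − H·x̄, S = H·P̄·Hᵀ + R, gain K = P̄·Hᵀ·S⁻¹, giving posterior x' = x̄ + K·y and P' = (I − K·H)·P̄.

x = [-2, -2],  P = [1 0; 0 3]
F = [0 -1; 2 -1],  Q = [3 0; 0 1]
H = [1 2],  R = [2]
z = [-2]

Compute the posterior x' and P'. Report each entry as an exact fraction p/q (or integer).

x̄ = F·x = [2, -2]
P̄ = F·P·Fᵀ + Q = [6 3; 3 8]
y = z − H·x̄ = [0]
S = H·P̄·Hᵀ + R = [52]
K = P̄·Hᵀ·S⁻¹ = [3/13; 19/52]
x' = x̄ + K·y = [2, -2]
P' = (I − K·H)·P̄ = [42/13 -18/13; -18/13 55/52]

x' = [2, -2]
P' = [42/13 -18/13; -18/13 55/52]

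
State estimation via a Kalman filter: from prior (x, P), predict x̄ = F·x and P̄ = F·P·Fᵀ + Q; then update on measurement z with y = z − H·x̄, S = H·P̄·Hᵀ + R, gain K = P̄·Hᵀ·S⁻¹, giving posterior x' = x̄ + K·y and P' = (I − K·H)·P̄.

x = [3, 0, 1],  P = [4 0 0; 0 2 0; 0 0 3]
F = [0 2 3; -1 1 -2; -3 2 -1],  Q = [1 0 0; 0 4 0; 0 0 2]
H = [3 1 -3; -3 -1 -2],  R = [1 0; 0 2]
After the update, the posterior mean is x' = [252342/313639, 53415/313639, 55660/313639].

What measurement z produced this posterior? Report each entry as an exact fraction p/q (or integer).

z = [2, -3]

x̄ = F·x = [3, -5, -10]
P̄ = F·P·Fᵀ + Q = [36 -14 -1; -14 22 22; -1 22 49]
S = H·P̄·Hᵀ + R = [590 51; 51 536]
K = P̄·Hᵀ·S⁻¹ = [56684/313639 -59227/313639; -44872/313639 -9774/313639; -62641/313639 -62502/313639]
x' − x̄ = [-688575/313639, 1621610/313639, 3192050/313639] = K·y
y = (KᵀK)⁻¹·Kᵀ·(x' − x̄) = [-32, -19]
z = y + H·x̄ = [-32, -19] + [34, 16] = [2, -3]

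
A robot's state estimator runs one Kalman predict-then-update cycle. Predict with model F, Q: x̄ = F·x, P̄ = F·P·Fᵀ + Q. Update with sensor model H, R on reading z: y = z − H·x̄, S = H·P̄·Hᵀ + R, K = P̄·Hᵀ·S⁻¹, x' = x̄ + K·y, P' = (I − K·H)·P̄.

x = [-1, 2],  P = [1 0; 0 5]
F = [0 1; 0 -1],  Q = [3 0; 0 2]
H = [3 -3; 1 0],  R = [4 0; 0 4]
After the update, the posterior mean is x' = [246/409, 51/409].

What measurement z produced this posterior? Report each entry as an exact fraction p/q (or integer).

z = [1, 2]

x̄ = F·x = [2, -2]
P̄ = F·P·Fᵀ + Q = [8 -5; -5 7]
S = H·P̄·Hᵀ + R = [229 39; 39 12]
K = P̄·Hᵀ·S⁻¹ = [52/409 311/1227; -79/409 259/1227]
x' − x̄ = [-572/409, 869/409] = K·y
y = (KᵀK)⁻¹·Kᵀ·(x' − x̄) = [-11, 0]
z = y + H·x̄ = [-11, 0] + [12, 2] = [1, 2]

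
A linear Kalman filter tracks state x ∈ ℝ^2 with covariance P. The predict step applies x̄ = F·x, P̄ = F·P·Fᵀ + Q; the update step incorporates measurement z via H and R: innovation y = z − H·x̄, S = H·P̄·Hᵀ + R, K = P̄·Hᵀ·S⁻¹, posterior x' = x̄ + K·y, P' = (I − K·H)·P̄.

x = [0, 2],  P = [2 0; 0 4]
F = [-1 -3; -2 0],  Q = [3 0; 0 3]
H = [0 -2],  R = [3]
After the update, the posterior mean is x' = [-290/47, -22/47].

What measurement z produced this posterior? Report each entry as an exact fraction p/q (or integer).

x̄ = F·x = [-6, 0]
P̄ = F·P·Fᵀ + Q = [41 4; 4 11]
S = H·P̄·Hᵀ + R = [47]
K = P̄·Hᵀ·S⁻¹ = [-8/47; -22/47]
x' − x̄ = [-8/47, -22/47] = K·y
y = (KᵀK)⁻¹·Kᵀ·(x' − x̄) = [1]
z = y + H·x̄ = [1] + [0] = [1]

z = [1]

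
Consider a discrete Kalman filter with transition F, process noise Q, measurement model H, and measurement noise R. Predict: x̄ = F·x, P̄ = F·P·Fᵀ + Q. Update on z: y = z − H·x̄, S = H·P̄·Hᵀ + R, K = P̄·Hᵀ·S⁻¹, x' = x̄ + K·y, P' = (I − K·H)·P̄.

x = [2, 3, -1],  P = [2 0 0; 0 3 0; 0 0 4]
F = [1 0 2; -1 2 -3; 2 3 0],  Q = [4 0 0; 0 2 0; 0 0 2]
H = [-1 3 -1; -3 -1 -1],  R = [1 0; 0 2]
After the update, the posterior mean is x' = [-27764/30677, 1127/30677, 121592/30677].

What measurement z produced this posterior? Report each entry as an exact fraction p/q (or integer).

x̄ = F·x = [0, 7, 13]
P̄ = F·P·Fᵀ + Q = [22 -26 4; -26 52 14; 4 14 37]
S = H·P̄·Hᵀ + R = [608 143; 143 185]
K = P̄·Hᵀ·S⁻¹ = [-4316/30677 -3960/30677; 9788/30677 -5576/30677; 9194/92031 -38447/92031]
x' − x̄ = [-27764/30677, -213612/30677, -277209/30677] = K·y
y = (KᵀK)⁻¹·Kᵀ·(x' − x̄) = [-11, 19]
z = y + H·x̄ = [-11, 19] + [8, -20] = [-3, -1]

z = [-3, -1]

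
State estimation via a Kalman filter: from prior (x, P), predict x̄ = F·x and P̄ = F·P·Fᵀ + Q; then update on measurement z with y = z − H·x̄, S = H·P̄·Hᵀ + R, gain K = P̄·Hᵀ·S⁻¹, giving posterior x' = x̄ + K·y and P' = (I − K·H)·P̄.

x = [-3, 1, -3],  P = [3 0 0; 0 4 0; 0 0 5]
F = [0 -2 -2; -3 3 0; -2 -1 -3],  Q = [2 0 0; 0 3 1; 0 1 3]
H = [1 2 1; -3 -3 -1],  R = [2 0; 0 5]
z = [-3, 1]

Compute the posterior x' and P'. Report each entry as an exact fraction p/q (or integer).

x' = [45932/19943, -63363/19943, 28165/19943]
P' = [132122/19943 -150152/19943 128190/19943; -150152/19943 188049/19943 -177026/19943; 128190/19943 -177026/19943 204528/19943]

x̄ = F·x = [4, 12, 14]
P̄ = F·P·Fᵀ + Q = [38 -24 38; -24 66 7; 38 7 64]
y = z − H·x̄ = [-45, 63]
S = H·P̄·Hᵀ + R = [376 -545; -545 843]
K = P̄·Hᵀ·S⁻¹ = [-19996/19943 -14820/19943; 24460/19943 12667/19943; -10667/19943 -11604/19943]
x' = x̄ + K·y = [45932/19943, -63363/19943, 28165/19943]
P' = (I − K·H)·P̄ = [132122/19943 -150152/19943 128190/19943; -150152/19943 188049/19943 -177026/19943; 128190/19943 -177026/19943 204528/19943]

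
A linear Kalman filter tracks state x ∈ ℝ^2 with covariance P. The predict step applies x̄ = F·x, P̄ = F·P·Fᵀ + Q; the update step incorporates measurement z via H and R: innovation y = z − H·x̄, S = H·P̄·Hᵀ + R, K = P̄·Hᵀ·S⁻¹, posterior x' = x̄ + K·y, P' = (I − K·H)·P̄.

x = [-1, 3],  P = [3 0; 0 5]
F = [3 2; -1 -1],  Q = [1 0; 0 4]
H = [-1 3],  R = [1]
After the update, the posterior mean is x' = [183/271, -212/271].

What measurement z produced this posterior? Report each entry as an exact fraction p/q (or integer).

x̄ = F·x = [3, -2]
P̄ = F·P·Fᵀ + Q = [48 -19; -19 12]
S = H·P̄·Hᵀ + R = [271]
K = P̄·Hᵀ·S⁻¹ = [-105/271; 55/271]
x' − x̄ = [-630/271, 330/271] = K·y
y = (KᵀK)⁻¹·Kᵀ·(x' − x̄) = [6]
z = y + H·x̄ = [6] + [-9] = [-3]

z = [-3]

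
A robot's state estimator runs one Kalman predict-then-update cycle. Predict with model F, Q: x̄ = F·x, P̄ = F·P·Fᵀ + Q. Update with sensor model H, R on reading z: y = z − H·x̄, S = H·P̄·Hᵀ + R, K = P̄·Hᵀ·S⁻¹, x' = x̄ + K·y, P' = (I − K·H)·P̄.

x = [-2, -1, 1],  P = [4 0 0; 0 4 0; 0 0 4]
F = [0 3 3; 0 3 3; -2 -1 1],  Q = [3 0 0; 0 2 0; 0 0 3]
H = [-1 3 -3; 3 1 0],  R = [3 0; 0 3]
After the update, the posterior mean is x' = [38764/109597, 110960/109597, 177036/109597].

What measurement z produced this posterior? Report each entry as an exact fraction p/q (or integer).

z = [-2, 2]

x̄ = F·x = [0, 0, 6]
P̄ = F·P·Fᵀ + Q = [75 72 0; 72 74 0; 0 0 27]
S = H·P̄·Hᵀ + R = [555 573; 573 1184]
K = P̄·Hᵀ·S⁻¹ = [-1079/109597 28014/109597; 3810/109597 25000/109597; -31968/109597 15471/109597]
x' − x̄ = [38764/109597, 110960/109597, -480546/109597] = K·y
y = (KᵀK)⁻¹·Kᵀ·(x' − x̄) = [16, 2]
z = y + H·x̄ = [16, 2] + [-18, 0] = [-2, 2]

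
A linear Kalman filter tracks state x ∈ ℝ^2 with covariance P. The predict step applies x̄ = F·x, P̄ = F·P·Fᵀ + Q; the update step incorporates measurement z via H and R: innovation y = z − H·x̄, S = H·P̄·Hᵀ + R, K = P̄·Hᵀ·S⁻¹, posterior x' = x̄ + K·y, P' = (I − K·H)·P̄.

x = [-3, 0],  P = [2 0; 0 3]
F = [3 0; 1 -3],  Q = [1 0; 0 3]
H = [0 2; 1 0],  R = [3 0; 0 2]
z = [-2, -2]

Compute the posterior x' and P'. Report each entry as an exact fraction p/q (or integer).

x̄ = F·x = [-9, -3]
P̄ = F·P·Fᵀ + Q = [19 6; 6 32]
y = z − H·x̄ = [4, 7]
S = H·P̄·Hᵀ + R = [131 12; 12 21]
K = P̄·Hᵀ·S⁻¹ = [8/869 2345/2607; 424/869 6/869]
x' = x̄ + K·y = [-8/3, -1]
P' = (I − K·H)·P̄ = [4690/2607 12/869; 12/869 636/869]

x' = [-8/3, -1]
P' = [4690/2607 12/869; 12/869 636/869]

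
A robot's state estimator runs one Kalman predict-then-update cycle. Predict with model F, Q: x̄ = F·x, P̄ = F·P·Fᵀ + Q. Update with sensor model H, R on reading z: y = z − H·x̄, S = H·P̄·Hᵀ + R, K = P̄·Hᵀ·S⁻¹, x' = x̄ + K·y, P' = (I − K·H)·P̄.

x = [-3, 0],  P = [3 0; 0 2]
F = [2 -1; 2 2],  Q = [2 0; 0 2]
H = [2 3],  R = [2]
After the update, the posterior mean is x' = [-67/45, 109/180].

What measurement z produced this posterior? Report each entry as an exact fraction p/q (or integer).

z = [-1]

x̄ = F·x = [-6, -6]
P̄ = F·P·Fᵀ + Q = [16 8; 8 22]
S = H·P̄·Hᵀ + R = [360]
K = P̄·Hᵀ·S⁻¹ = [7/45; 41/180]
x' − x̄ = [203/45, 1189/180] = K·y
y = (KᵀK)⁻¹·Kᵀ·(x' − x̄) = [29]
z = y + H·x̄ = [29] + [-30] = [-1]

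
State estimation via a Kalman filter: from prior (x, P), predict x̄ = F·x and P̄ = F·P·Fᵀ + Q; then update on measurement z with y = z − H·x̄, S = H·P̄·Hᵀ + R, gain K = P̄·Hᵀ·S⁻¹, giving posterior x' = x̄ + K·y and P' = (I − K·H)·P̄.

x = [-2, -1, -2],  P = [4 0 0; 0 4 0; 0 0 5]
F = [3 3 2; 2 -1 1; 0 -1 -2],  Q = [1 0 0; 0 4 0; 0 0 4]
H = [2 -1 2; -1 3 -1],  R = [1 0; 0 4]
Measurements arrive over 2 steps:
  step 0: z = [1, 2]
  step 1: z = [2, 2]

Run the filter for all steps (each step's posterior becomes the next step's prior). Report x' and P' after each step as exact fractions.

step 0: x' = [-101629/35923, 30718/35923, 133193/35923], P' = [986989/35923 20401/35923 -965266/35923; 20401/35923 23865/35923 -4970/35923; -965266/35923 -4970/35923 961932/35923]
step 1: x' = [2953750391/691408780, 1470384327/1382817560, -3804100273/1382817560], P' = [3326726669/345704390 7494233/691408780 -6572265527/691408780; 7494233/691408780 870695021/1382817560 557395101/1382817560; -6572265527/691408780 557395101/1382817560 13682090701/1382817560]

step 0: x̄ = F·x = [-13, -5, 5]
step 0: P̄ = F·P·Fᵀ + Q = [93 22 -32; 22 29 -6; -32 -6 28]
step 0: y = z − H·x̄ = [12, 9]
step 0: S = H·P̄·Hᵀ + R = [194 -89; -89 226]
step 0: K = P̄·Hᵀ·S⁻¹ = [23045/35923 9870/35923; 6997/35923 14041/35923; -1698/35923 -2894/35923]
step 0: x' = x̄ + K·y = [-101629/35923, 30718/35923, 133193/35923]
step 0: P' = (I − K·H)·P̄ = [986989/35923 20401/35923 -965266/35923; 20401/35923 23865/35923 -4970/35923; -965266/35923 -4970/35923 961932/35923]
step 1: x̄ = F·x = [53653/35923, -100783/35923, -297104/35923]
step 1: P̄ = F·P·Fᵀ + Q = [1705723/35923 1073574/35923 1850830/35923; 1073574/35923 1144717/35923 1915293/35923; 1850830/35923 1915293/35923 3995405/35923]
step 1: y = z − H·x̄ = [457965/35923, 130744/35923]
step 1: S = H·P̄·Hᵀ + R = [26836324/35923 -1317658/35923; -1317658/35923 1915731/35923]
step 1: K = P̄·Hᵀ·S⁻¹ = [154881389/691408780 -7338139/345704390; 274072113/1382817560 254962687/691408780; 517724193/1382817560 141828207/691408780]
step 1: x' = x̄ + K·y = [2953750391/691408780, 1470384327/1382817560, -3804100273/1382817560]
step 1: P' = (I − K·H)·P̄ = [3326726669/345704390 7494233/691408780 -6572265527/691408780; 7494233/691408780 870695021/1382817560 557395101/1382817560; -6572265527/691408780 557395101/1382817560 13682090701/1382817560]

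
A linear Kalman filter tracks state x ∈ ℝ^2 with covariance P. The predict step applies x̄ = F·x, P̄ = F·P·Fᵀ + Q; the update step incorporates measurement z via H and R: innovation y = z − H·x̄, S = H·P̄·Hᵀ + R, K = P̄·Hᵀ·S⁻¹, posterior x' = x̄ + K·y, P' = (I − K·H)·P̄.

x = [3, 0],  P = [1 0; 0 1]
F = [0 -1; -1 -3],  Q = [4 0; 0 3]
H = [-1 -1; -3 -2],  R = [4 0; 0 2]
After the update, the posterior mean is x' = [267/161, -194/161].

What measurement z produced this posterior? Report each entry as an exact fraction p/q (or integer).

z = [1, -3]

x̄ = F·x = [0, -3]
P̄ = F·P·Fᵀ + Q = [5 3; 3 13]
S = H·P̄·Hᵀ + R = [28 56; 56 135]
K = P̄·Hᵀ·S⁻¹ = [24/161 -5/23; -50/161 -3/23]
x' − x̄ = [267/161, 289/161] = K·y
y = (KᵀK)⁻¹·Kᵀ·(x' − x̄) = [-2, -9]
z = y + H·x̄ = [-2, -9] + [3, 6] = [1, -3]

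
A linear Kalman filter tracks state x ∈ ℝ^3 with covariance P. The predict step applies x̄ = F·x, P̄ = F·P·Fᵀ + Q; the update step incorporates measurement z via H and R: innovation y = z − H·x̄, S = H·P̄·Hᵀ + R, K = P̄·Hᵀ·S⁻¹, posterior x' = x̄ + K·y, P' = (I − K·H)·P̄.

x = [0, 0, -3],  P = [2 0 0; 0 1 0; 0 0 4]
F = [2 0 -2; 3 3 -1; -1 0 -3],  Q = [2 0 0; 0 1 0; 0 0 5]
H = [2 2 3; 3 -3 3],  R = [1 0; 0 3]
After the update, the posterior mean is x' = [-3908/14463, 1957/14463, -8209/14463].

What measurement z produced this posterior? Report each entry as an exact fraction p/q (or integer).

x̄ = F·x = [6, 3, 9]
P̄ = F·P·Fᵀ + Q = [26 20 20; 20 32 6; 20 6 43]
S = H·P̄·Hᵀ + R = [1092 633; 633 804]
K = P̄·Hᵀ·S⁻¹ = [24278/159093 -3680/159093; 36494/159093 -32294/159093; 12427/159093 24053/159093]
x' − x̄ = [-90686/14463, -41432/14463, -138376/14463] = K·y
y = (KᵀK)⁻¹·Kᵀ·(x' − x̄) = [-47, -39]
z = y + H·x̄ = [-47, -39] + [45, 36] = [-2, -3]

z = [-2, -3]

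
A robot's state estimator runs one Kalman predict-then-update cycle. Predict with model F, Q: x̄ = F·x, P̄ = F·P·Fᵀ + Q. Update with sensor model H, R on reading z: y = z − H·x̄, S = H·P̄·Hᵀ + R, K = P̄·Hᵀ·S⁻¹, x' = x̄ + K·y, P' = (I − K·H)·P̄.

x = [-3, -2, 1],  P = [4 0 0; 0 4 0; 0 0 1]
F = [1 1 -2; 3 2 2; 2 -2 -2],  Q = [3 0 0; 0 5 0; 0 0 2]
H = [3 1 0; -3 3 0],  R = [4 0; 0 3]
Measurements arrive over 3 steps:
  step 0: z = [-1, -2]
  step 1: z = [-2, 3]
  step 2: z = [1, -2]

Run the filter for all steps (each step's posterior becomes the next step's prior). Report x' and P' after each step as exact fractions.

step 0: x' = [-6473/32456, -27609/32456, -8942/4057], P' = [8627/32456 5995/32456 290/4057; 5995/32456 14083/32456 194/4057; 290/4057 194/4057 149910/4057]
step 1: x' = [-4077053950/5060240031, 121487780/722891433, 3183379630/5060240031], P' = [1320789973/5060240031 125983423/722891433 507987824/5060240031; 125983423/722891433 303236575/722891433 -30517360/722891433; 507987824/5060240031 -30517360/722891433 27198620182/5060240031]
step 2: x' = [6021585579485/17387968938447, -1940927132040/5795989646149, -36754388897840/17387968938447], P' = [4524276133400/17387968938447 1008558790060/5795989646149 1531133184880/17387968938447; 1008558790060/5795989646149 17003261714300/40571927523043 -236507017200/5795989646149; 1531133184880/17387968938447 -236507017200/5795989646149 88881328228454/17387968938447]

step 0: x̄ = F·x = [-7, -11, -4]
step 0: P̄ = F·P·Fᵀ + Q = [15 16 4; 16 61 4; 4 4 38]
step 0: y = z − H·x̄ = [31, 10]
step 0: S = H·P̄·Hᵀ + R = [296 144; 144 399]
step 0: K = P̄·Hᵀ·S⁻¹ = [7969/32456 -329/4057; 8017/32456 1011/4057; 266/4057 -96/4057]
step 0: x' = x̄ + K·y = [-6473/32456, -27609/32456, -8942/4057]
step 0: P' = (I − K·H)·P̄ = [8627/32456 5995/32456 290/4057; 5995/32456 14083/32456 194/4057; 290/4057 194/4057 149910/4057]
step 1: x̄ = F·x = [54495/16228, -217709/32456, 23168/4057]
step 1: P̄ = F·P·Fᵀ + Q = [1228425/8114 -2362741/16228 596924/4057; -2362741/16228 5205571/32456 -603842/4057; 596924/4057 -603842/4057 612346/4057]
step 1: y = z − H·x̄ = [-174173/32456, 1077465/32456]
step 1: S = H·P̄·Hᵀ + R = [21205803/32456 -56959479/32456; -56959479/32456 176229483/32456]
step 1: K = P̄·Hᵀ·S⁻¹ = [1211063470/5060240031 -146302004/1686746677; 170296711/722891433 59084384/240963811; 327585488/5060240031 -240536448/1686746677]
step 1: x' = x̄ + K·y = [-4077053950/5060240031, 121487780/722891433, 3183379630/5060240031]
step 1: P' = (I − K·H)·P̄ = [1320789973/5060240031 125983423/722891433 507987824/5060240031; 125983423/722891433 303236575/722891433 -30517360/722891433; 507987824/5060240031 -30517360/722891433 27198620182/5060240031]
step 2: x̄ = F·x = [-9593398750/5060240031, -1387857890/1686746677, -16221696080/5060240031]
step 2: P̄ = F·P·Fᵀ + Q = [128004949525/5060240031 -32594029070/1686746677 103715578640/5060240031; -32594029070/1686746677 56480968000/1686746677 -36810378800/1686746677; 103715578640/5060240031 -36810378800/1686746677 119860798342/5060240031]
step 2: y = z − H·x̄ = [12668003317/1686746677, -8803318434/1686746677]
step 2: S = H·P̄·Hᵀ + R = [251678628863/1686746677 -410136118995/1686746677; -410136118995/1686746677 1484096323866/1686746677]
step 2: K = P̄·Hᵀ·S⁻¹ = [1383208730865/5795989646149 -1498599763220/17387968938447; 9545749076390/40571927523043 9943350183880/40571927523043; 323656541920/5795989646149 -2240654236480/17387968938447]
step 2: x' = x̄ + K·y = [6021585579485/17387968938447, -1940927132040/5795989646149, -36754388897840/17387968938447]
step 2: P' = (I − K·H)·P̄ = [4524276133400/17387968938447 1008558790060/5795989646149 1531133184880/17387968938447; 1008558790060/5795989646149 17003261714300/40571927523043 -236507017200/5795989646149; 1531133184880/17387968938447 -236507017200/5795989646149 88881328228454/17387968938447]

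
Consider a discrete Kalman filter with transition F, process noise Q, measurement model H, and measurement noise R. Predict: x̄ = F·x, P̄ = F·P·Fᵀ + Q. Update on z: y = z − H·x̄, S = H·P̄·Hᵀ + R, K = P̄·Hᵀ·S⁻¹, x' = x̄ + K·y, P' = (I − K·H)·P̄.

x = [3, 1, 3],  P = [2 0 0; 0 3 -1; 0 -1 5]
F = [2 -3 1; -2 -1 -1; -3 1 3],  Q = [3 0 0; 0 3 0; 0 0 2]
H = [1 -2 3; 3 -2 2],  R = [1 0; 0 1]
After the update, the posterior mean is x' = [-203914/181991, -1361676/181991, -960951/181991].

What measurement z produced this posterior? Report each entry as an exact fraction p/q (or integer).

x̄ = F·x = [6, -10, 1]
P̄ = F·P·Fᵀ + Q = [49 -6 2; -6 17 -2; 2 -2 62]
S = H·P̄·Hᵀ + R = [736 677; 677 870]
K = P̄·Hᵀ·S⁻¹ = [-52061/181991 74609/181991; -2108/181991 -10074/181991; 76322/181991 -31360/181991]
x' − x̄ = [-1295860/181991, 458234/181991, -1142942/181991] = K·y
y = (KᵀK)⁻¹·Kᵀ·(x' − x̄) = [-31, -39]
z = y + H·x̄ = [-31, -39] + [29, 40] = [-2, 1]

z = [-2, 1]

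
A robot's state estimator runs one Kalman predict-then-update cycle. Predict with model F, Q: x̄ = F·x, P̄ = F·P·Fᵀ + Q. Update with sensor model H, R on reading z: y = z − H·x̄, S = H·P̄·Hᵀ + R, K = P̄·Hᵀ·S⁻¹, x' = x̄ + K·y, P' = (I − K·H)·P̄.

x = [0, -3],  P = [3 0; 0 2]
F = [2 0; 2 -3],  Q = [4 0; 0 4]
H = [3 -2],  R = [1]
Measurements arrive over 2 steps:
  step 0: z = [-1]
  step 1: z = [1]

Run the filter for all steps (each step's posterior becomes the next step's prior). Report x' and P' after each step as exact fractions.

step 0: x' = [408/137, 689/137], P' = [1616/137 2412/137; 2412/137 3634/137]
step 1: x' = [-95932/202437, -247523/202437], P' = [340420/202437 492104/202437; 492104/202437 760942/202437]

step 0: x̄ = F·x = [0, 9]
step 0: P̄ = F·P·Fᵀ + Q = [16 12; 12 34]
step 0: y = z − H·x̄ = [17]
step 0: S = H·P̄·Hᵀ + R = [137]
step 0: K = P̄·Hᵀ·S⁻¹ = [24/137; -32/137]
step 0: x' = x̄ + K·y = [408/137, 689/137]
step 0: P' = (I − K·H)·P̄ = [1616/137 2412/137; 2412/137 3634/137]
step 1: x̄ = F·x = [816/137, -1251/137]
step 1: P̄ = F·P·Fᵀ + Q = [7012/137 -8008/137; -8008/137 10774/137]
step 1: y = z − H·x̄ = [-4813/137]
step 1: S = H·P̄·Hᵀ + R = [202437/137]
step 1: K = P̄·Hᵀ·S⁻¹ = [37052/202437; -45572/202437]
step 1: x' = x̄ + K·y = [-95932/202437, -247523/202437]
step 1: P' = (I − K·H)·P̄ = [340420/202437 492104/202437; 492104/202437 760942/202437]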